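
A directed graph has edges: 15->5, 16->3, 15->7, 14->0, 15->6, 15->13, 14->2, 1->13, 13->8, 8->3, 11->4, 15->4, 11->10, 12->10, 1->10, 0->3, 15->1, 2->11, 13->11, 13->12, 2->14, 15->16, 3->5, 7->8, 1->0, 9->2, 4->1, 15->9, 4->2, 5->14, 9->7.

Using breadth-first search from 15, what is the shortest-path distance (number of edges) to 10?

Level 0: 15
Level 1: 1, 4, 5, 6, 7, 9, 13, 16
Level 2: 0, 2, 3, 8, 10, 11, 12, 14
10 first appears at level 2.

2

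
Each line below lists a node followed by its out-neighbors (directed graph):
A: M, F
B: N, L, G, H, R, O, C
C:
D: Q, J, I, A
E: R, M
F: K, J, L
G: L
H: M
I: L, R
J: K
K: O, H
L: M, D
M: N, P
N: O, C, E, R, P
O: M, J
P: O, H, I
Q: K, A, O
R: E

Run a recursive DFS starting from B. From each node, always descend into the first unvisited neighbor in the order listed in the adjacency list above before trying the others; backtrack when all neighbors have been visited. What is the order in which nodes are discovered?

Visit B
B → N
N → O
O → M
M → P
P → H
P → I
I → L
L → D
D → Q
Q → K
Q → A
A → F
F → J
I → R
R → E
N → C
B → G

B, N, O, M, P, H, I, L, D, Q, K, A, F, J, R, E, C, G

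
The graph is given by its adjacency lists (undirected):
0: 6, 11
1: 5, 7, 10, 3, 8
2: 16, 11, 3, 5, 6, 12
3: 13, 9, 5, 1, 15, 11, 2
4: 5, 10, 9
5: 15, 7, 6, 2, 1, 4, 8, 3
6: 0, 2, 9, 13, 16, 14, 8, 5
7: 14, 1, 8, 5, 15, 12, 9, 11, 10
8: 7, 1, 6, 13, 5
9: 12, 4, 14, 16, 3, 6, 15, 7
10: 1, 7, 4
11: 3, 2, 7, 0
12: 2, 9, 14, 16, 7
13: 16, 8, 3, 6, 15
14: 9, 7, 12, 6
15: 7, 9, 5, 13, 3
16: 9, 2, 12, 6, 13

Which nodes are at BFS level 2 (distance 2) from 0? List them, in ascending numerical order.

Level 0: 0
Level 1: 6, 11
Level 2: 2, 3, 5, 7, 8, 9, 13, 14, 16
Level 3: 1, 4, 10, 12, 15

2, 3, 5, 7, 8, 9, 13, 14, 16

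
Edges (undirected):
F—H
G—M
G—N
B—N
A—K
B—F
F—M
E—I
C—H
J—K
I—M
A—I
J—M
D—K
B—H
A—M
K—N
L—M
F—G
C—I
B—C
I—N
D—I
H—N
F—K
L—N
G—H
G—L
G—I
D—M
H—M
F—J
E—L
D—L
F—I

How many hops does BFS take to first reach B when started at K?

2

Level 0: K
Level 1: A, D, F, J, N
Level 2: B, G, H, I, L, M
Level 3: C, E
B first appears at level 2.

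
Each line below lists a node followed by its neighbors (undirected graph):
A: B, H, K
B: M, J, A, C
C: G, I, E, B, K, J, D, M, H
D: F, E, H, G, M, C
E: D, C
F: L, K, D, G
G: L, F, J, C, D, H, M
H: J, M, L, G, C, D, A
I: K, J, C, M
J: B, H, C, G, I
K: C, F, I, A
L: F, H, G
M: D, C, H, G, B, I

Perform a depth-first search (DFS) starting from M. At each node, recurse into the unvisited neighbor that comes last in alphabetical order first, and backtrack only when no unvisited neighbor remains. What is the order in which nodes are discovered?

M, I, K, F, L, H, J, G, D, E, C, B, A

Visit M
M → I
I → K
K → F
F → L
L → H
H → J
J → G
G → D
D → E
E → C
C → B
B → A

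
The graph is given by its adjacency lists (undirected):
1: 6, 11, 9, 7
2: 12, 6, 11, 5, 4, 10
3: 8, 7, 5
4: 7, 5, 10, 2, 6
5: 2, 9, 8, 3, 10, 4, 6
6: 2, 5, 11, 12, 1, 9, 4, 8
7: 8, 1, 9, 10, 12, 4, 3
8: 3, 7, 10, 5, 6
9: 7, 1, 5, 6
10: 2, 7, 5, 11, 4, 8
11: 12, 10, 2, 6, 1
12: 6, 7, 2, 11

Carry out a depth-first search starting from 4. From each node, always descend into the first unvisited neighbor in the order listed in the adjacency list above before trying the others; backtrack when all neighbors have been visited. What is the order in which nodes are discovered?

4, 7, 8, 3, 5, 2, 12, 6, 11, 10, 1, 9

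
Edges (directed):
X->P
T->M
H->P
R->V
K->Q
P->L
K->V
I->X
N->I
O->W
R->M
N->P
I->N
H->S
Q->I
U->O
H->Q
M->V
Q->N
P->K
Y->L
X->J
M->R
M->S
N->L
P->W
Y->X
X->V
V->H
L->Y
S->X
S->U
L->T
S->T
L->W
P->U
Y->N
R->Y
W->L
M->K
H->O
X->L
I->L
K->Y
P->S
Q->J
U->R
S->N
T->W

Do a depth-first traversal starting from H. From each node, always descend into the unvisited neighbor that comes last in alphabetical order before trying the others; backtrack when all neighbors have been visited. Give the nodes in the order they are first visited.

H -> S -> X -> V -> P -> W -> L -> Y -> N -> I -> T -> M -> R -> K -> Q -> J -> U -> O

Visit H
H → S
S → X
X → V
X → P
P → W
W → L
L → Y
Y → N
N → I
L → T
T → M
M → R
M → K
K → Q
Q → J
P → U
U → O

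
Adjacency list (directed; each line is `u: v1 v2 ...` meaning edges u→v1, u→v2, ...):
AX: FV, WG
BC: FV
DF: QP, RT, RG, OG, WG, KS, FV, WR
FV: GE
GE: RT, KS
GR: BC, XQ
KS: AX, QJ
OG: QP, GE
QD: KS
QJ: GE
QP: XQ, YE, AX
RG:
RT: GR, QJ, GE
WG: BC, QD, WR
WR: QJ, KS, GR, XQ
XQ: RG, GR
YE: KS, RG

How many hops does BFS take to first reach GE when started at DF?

2

Level 0: DF
Level 1: FV, KS, OG, QP, RG, RT, WG, WR
Level 2: AX, BC, GE, GR, QD, QJ, XQ, YE
GE first appears at level 2.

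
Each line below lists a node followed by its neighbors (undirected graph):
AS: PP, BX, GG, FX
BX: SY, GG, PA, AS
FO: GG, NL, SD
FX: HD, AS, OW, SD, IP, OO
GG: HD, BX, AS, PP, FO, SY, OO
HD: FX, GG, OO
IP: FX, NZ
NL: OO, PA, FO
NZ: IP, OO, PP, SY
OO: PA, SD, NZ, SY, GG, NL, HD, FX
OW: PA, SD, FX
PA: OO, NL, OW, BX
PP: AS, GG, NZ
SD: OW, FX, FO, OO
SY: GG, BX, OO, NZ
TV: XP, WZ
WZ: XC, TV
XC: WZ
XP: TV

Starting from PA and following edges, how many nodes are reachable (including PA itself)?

15

BFS from PA visits: PA, OO, NL, OW, BX, SD, NZ, SY, GG, HD, FX, FO, AS, IP, PP
Reachable nodes: 15 of 19 total.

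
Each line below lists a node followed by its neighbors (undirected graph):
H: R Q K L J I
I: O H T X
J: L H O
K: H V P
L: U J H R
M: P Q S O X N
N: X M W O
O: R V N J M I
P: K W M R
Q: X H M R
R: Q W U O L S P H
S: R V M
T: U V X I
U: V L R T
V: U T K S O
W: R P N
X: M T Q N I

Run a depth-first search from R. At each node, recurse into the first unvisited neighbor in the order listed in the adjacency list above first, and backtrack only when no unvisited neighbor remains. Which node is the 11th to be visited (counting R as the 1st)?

T

Visit R
R → Q
Q → X
X → M
M → P
P → K
K → H
H → L
L → U
U → V
V → T
T → I
I → O
O → N
N → W
O → J
V → S

Visit order: R, Q, X, M, P, K, H, L, U, V, T, I, O, N, W, J, S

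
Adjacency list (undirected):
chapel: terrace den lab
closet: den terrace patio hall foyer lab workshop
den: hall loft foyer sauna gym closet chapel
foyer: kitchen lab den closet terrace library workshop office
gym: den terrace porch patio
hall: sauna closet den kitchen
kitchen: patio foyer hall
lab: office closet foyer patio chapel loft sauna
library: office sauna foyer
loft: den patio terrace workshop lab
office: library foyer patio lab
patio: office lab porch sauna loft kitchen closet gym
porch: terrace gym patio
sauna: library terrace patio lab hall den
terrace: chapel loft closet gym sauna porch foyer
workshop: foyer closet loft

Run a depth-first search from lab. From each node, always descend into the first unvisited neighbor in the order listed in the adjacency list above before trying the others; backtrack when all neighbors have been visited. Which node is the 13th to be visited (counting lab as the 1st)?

loft

Visit lab
lab → office
office → library
library → sauna
sauna → terrace
terrace → chapel
chapel → den
den → hall
hall → closet
closet → patio
patio → porch
porch → gym
patio → loft
loft → workshop
workshop → foyer
foyer → kitchen

Visit order: lab, office, library, sauna, terrace, chapel, den, hall, closet, patio, porch, gym, loft, workshop, foyer, kitchen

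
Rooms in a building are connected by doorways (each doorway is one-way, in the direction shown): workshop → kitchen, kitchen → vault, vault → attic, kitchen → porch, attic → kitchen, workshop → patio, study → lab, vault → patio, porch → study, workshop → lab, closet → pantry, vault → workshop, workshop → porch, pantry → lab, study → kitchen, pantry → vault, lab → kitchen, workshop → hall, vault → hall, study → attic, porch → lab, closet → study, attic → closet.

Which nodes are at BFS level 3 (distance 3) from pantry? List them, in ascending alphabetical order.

closet, porch

Level 0: pantry
Level 1: lab, vault
Level 2: attic, hall, kitchen, patio, workshop
Level 3: closet, porch
Level 4: study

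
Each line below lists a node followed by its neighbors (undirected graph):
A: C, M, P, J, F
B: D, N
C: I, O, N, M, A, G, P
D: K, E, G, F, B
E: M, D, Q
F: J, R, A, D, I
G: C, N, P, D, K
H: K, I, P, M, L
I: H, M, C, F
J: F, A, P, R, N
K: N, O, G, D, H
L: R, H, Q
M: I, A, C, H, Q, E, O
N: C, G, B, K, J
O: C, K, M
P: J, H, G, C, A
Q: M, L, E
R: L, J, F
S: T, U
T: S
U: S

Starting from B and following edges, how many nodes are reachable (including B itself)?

18

BFS from B visits: B, D, N, K, E, G, F, C, J, O, H, M, Q, P, R, A, I, L
Reachable nodes: 18 of 21 total.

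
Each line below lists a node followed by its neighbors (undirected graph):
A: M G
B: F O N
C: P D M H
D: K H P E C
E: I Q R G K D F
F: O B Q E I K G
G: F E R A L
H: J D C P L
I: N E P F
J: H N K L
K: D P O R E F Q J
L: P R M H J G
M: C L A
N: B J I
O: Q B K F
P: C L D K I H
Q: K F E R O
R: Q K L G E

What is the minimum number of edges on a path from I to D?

Level 0: I
Level 1: E, F, N, P
Level 2: B, C, D, G, H, J, K, L, O, Q, R
Level 3: A, M
D first appears at level 2.

2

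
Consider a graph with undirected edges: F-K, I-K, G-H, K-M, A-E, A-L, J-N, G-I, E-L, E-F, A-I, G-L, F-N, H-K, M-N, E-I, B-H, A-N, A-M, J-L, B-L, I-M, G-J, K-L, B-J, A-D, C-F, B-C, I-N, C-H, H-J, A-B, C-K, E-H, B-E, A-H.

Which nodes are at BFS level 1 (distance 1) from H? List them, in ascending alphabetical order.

A, B, C, E, G, J, K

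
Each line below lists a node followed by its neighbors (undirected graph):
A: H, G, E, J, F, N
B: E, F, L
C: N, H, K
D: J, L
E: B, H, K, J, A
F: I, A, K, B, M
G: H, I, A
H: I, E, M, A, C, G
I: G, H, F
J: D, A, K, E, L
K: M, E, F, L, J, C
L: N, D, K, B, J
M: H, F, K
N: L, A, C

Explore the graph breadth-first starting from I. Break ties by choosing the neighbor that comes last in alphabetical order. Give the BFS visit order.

I, H, G, F, M, E, C, A, K, B, J, N, L, D

Visit I; enqueue H, G, F → queue [H, G, F]
Visit H; enqueue M, E, C, A → queue [G, F, M, E, C, A]
Visit G → queue [F, M, E, C, A]
Visit F; enqueue K, B → queue [M, E, C, A, K, B]
Visit M → queue [E, C, A, K, B]
Visit E; enqueue J → queue [C, A, K, B, J]
Visit C; enqueue N → queue [A, K, B, J, N]
Visit A → queue [K, B, J, N]
Visit K; enqueue L → queue [B, J, N, L]
Visit B → queue [J, N, L]
Visit J; enqueue D → queue [N, L, D]
Visit N → queue [L, D]
Visit L → queue [D]
Visit D → queue []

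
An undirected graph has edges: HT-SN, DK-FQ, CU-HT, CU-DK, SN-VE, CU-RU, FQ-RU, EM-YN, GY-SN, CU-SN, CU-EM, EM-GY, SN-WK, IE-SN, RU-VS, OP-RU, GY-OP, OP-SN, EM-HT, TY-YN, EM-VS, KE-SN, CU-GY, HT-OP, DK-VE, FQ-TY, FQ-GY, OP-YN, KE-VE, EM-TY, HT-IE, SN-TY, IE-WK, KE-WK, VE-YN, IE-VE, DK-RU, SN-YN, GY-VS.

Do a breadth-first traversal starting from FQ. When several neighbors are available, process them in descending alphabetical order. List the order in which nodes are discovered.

FQ → TY → RU → GY → DK → YN → SN → EM → VS → OP → CU → VE → WK → KE → IE → HT

Visit FQ; enqueue TY, RU, GY, DK → queue [TY, RU, GY, DK]
Visit TY; enqueue YN, SN, EM → queue [RU, GY, DK, YN, SN, EM]
Visit RU; enqueue VS, OP, CU → queue [GY, DK, YN, SN, EM, VS, OP, CU]
Visit GY → queue [DK, YN, SN, EM, VS, OP, CU]
Visit DK; enqueue VE → queue [YN, SN, EM, VS, OP, CU, VE]
Visit YN → queue [SN, EM, VS, OP, CU, VE]
Visit SN; enqueue WK, KE, IE, HT → queue [EM, VS, OP, CU, VE, WK, KE, IE, HT]
Visit EM → queue [VS, OP, CU, VE, WK, KE, IE, HT]
Visit VS → queue [OP, CU, VE, WK, KE, IE, HT]
Visit OP → queue [CU, VE, WK, KE, IE, HT]
Visit CU → queue [VE, WK, KE, IE, HT]
Visit VE → queue [WK, KE, IE, HT]
Visit WK → queue [KE, IE, HT]
Visit KE → queue [IE, HT]
Visit IE → queue [HT]
Visit HT → queue []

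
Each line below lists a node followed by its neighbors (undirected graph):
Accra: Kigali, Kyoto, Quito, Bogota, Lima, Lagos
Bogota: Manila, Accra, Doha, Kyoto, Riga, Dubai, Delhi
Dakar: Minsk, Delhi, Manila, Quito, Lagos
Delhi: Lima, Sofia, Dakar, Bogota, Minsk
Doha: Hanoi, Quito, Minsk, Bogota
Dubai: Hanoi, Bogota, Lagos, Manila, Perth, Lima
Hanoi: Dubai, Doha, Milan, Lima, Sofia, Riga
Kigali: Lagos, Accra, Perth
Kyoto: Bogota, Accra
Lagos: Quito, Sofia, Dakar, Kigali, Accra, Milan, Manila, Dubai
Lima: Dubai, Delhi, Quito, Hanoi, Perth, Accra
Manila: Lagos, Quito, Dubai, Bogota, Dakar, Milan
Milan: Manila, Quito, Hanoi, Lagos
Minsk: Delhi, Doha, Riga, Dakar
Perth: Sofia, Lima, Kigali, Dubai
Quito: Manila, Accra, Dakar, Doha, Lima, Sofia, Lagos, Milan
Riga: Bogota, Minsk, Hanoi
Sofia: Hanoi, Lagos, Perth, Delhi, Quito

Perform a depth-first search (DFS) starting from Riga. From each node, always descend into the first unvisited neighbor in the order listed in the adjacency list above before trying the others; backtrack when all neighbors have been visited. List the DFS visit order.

Riga Bogota Manila Lagos Quito Accra Kigali Perth Sofia Hanoi Dubai Lima Delhi Dakar Minsk Doha Milan Kyoto

Visit Riga
Riga → Bogota
Bogota → Manila
Manila → Lagos
Lagos → Quito
Quito → Accra
Accra → Kigali
Kigali → Perth
Perth → Sofia
Sofia → Hanoi
Hanoi → Dubai
Dubai → Lima
Lima → Delhi
Delhi → Dakar
Dakar → Minsk
Minsk → Doha
Hanoi → Milan
Accra → Kyoto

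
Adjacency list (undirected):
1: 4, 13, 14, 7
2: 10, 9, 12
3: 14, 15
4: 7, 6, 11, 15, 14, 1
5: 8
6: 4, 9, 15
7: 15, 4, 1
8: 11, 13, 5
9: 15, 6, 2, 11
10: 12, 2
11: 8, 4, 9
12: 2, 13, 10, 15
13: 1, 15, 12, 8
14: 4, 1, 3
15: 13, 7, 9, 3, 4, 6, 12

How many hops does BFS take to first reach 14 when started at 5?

4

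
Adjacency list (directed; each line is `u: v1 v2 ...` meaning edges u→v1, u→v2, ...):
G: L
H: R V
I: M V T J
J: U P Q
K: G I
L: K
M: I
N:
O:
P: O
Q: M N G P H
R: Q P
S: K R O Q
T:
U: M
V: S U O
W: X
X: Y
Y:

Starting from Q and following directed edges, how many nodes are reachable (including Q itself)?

16

BFS from Q visits: Q, M, N, G, P, H, I, L, O, R, V, T, J, K, S, U
Reachable nodes: 16 of 19 total.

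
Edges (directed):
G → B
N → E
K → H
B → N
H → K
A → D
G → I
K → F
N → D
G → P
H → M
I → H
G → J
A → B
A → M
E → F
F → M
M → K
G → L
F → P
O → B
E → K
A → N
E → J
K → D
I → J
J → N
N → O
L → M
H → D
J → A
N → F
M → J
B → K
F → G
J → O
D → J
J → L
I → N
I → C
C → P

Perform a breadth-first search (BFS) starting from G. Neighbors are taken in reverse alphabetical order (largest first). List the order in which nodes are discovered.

G P L J I B M O N A H C K F E D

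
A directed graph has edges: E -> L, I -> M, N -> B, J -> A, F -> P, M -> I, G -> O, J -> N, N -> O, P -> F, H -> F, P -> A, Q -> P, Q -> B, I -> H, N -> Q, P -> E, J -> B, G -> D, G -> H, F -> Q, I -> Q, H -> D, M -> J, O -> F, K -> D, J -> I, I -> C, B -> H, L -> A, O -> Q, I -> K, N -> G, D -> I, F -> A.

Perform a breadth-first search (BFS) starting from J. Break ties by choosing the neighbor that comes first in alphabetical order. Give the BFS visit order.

J A B I N H C K M Q G O D F P E L

Visit J; enqueue A, B, I, N → queue [A, B, I, N]
Visit A → queue [B, I, N]
Visit B; enqueue H → queue [I, N, H]
Visit I; enqueue C, K, M, Q → queue [N, H, C, K, M, Q]
Visit N; enqueue G, O → queue [H, C, K, M, Q, G, O]
Visit H; enqueue D, F → queue [C, K, M, Q, G, O, D, F]
Visit C → queue [K, M, Q, G, O, D, F]
Visit K → queue [M, Q, G, O, D, F]
Visit M → queue [Q, G, O, D, F]
Visit Q; enqueue P → queue [G, O, D, F, P]
Visit G → queue [O, D, F, P]
Visit O → queue [D, F, P]
Visit D → queue [F, P]
Visit F → queue [P]
Visit P; enqueue E → queue [E]
Visit E; enqueue L → queue [L]
Visit L → queue []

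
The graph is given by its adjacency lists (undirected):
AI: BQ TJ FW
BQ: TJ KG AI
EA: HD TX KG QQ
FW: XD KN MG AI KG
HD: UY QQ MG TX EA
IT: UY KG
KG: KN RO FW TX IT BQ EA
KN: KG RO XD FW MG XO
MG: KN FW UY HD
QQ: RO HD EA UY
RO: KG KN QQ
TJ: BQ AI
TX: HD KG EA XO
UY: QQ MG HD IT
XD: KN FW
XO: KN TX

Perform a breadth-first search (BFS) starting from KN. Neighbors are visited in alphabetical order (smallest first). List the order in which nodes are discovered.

Visit KN; enqueue FW, KG, MG, RO, XD, XO → queue [FW, KG, MG, RO, XD, XO]
Visit FW; enqueue AI → queue [KG, MG, RO, XD, XO, AI]
Visit KG; enqueue BQ, EA, IT, TX → queue [MG, RO, XD, XO, AI, BQ, EA, IT, TX]
Visit MG; enqueue HD, UY → queue [RO, XD, XO, AI, BQ, EA, IT, TX, HD, UY]
Visit RO; enqueue QQ → queue [XD, XO, AI, BQ, EA, IT, TX, HD, UY, QQ]
Visit XD → queue [XO, AI, BQ, EA, IT, TX, HD, UY, QQ]
Visit XO → queue [AI, BQ, EA, IT, TX, HD, UY, QQ]
Visit AI; enqueue TJ → queue [BQ, EA, IT, TX, HD, UY, QQ, TJ]
Visit BQ → queue [EA, IT, TX, HD, UY, QQ, TJ]
Visit EA → queue [IT, TX, HD, UY, QQ, TJ]
Visit IT → queue [TX, HD, UY, QQ, TJ]
Visit TX → queue [HD, UY, QQ, TJ]
Visit HD → queue [UY, QQ, TJ]
Visit UY → queue [QQ, TJ]
Visit QQ → queue [TJ]
Visit TJ → queue []

KN → FW → KG → MG → RO → XD → XO → AI → BQ → EA → IT → TX → HD → UY → QQ → TJ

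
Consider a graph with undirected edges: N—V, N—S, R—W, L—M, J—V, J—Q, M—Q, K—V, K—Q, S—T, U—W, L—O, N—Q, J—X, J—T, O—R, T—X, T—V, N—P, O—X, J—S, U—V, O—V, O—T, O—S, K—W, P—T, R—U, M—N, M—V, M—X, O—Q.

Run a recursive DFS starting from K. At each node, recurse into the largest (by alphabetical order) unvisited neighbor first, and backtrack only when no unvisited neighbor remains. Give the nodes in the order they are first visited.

Visit K
K → W
W → U
U → V
V → T
T → X
X → O
O → S
S → N
N → Q
Q → M
M → L
Q → J
N → P
O → R

K W U V T X O S N Q M L J P R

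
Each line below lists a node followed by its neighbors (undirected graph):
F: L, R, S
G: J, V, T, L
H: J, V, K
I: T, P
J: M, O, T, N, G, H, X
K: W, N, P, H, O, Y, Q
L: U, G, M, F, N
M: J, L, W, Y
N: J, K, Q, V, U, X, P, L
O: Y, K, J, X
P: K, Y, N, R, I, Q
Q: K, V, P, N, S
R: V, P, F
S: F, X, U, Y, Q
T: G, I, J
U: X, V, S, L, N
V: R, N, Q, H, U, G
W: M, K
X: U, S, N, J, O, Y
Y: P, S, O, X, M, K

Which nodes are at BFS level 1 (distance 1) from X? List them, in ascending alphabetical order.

J, N, O, S, U, Y

Level 0: X
Level 1: J, N, O, S, U, Y
Level 2: F, G, H, K, L, M, P, Q, T, V
Level 3: I, R, W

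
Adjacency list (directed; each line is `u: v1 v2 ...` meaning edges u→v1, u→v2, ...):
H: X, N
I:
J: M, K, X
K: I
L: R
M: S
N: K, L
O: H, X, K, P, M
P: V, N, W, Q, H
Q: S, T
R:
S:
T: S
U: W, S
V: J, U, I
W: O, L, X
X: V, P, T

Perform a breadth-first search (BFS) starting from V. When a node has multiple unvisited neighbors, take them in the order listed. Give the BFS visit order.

V -> J -> U -> I -> M -> K -> X -> W -> S -> P -> T -> O -> L -> N -> Q -> H -> R

Visit V; enqueue J, U, I → queue [J, U, I]
Visit J; enqueue M, K, X → queue [U, I, M, K, X]
Visit U; enqueue W, S → queue [I, M, K, X, W, S]
Visit I → queue [M, K, X, W, S]
Visit M → queue [K, X, W, S]
Visit K → queue [X, W, S]
Visit X; enqueue P, T → queue [W, S, P, T]
Visit W; enqueue O, L → queue [S, P, T, O, L]
Visit S → queue [P, T, O, L]
Visit P; enqueue N, Q, H → queue [T, O, L, N, Q, H]
Visit T → queue [O, L, N, Q, H]
Visit O → queue [L, N, Q, H]
Visit L; enqueue R → queue [N, Q, H, R]
Visit N → queue [Q, H, R]
Visit Q → queue [H, R]
Visit H → queue [R]
Visit R → queue []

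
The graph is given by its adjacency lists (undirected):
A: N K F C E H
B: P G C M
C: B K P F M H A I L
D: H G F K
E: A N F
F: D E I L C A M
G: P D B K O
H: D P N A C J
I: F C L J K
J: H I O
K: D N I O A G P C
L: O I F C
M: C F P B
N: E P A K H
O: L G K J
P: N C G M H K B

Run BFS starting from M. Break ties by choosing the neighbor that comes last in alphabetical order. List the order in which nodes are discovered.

Visit M; enqueue P, F, C, B → queue [P, F, C, B]
Visit P; enqueue N, K, H, G → queue [F, C, B, N, K, H, G]
Visit F; enqueue L, I, E, D, A → queue [C, B, N, K, H, G, L, I, E, D, A]
Visit C → queue [B, N, K, H, G, L, I, E, D, A]
Visit B → queue [N, K, H, G, L, I, E, D, A]
Visit N → queue [K, H, G, L, I, E, D, A]
Visit K; enqueue O → queue [H, G, L, I, E, D, A, O]
Visit H; enqueue J → queue [G, L, I, E, D, A, O, J]
Visit G → queue [L, I, E, D, A, O, J]
Visit L → queue [I, E, D, A, O, J]
Visit I → queue [E, D, A, O, J]
Visit E → queue [D, A, O, J]
Visit D → queue [A, O, J]
Visit A → queue [O, J]
Visit O → queue [J]
Visit J → queue []

M → P → F → C → B → N → K → H → G → L → I → E → D → A → O → J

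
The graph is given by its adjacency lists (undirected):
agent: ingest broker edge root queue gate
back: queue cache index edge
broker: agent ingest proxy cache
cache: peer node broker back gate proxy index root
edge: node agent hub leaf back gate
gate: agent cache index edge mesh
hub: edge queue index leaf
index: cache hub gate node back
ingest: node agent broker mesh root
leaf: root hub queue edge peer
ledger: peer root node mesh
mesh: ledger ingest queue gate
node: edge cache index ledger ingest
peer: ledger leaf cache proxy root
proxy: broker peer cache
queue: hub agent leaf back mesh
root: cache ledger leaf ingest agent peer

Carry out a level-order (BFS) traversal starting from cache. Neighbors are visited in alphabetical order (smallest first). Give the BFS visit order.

cache, back, broker, gate, index, node, peer, proxy, root, edge, queue, agent, ingest, mesh, hub, ledger, leaf

Visit cache; enqueue back, broker, gate, index, node, peer, proxy, root → queue [back, broker, gate, index, node, peer, proxy, root]
Visit back; enqueue edge, queue → queue [broker, gate, index, node, peer, proxy, root, edge, queue]
Visit broker; enqueue agent, ingest → queue [gate, index, node, peer, proxy, root, edge, queue, agent, ingest]
Visit gate; enqueue mesh → queue [index, node, peer, proxy, root, edge, queue, agent, ingest, mesh]
Visit index; enqueue hub → queue [node, peer, proxy, root, edge, queue, agent, ingest, mesh, hub]
Visit node; enqueue ledger → queue [peer, proxy, root, edge, queue, agent, ingest, mesh, hub, ledger]
Visit peer; enqueue leaf → queue [proxy, root, edge, queue, agent, ingest, mesh, hub, ledger, leaf]
Visit proxy → queue [root, edge, queue, agent, ingest, mesh, hub, ledger, leaf]
Visit root → queue [edge, queue, agent, ingest, mesh, hub, ledger, leaf]
Visit edge → queue [queue, agent, ingest, mesh, hub, ledger, leaf]
Visit queue → queue [agent, ingest, mesh, hub, ledger, leaf]
Visit agent → queue [ingest, mesh, hub, ledger, leaf]
Visit ingest → queue [mesh, hub, ledger, leaf]
Visit mesh → queue [hub, ledger, leaf]
Visit hub → queue [ledger, leaf]
Visit ledger → queue [leaf]
Visit leaf → queue []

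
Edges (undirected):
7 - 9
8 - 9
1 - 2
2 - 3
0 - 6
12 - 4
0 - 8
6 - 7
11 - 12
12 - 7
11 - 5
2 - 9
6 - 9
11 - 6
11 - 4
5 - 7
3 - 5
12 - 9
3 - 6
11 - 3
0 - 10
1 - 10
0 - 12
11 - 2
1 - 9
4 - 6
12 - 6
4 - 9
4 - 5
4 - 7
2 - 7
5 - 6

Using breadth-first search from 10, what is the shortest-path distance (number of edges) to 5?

3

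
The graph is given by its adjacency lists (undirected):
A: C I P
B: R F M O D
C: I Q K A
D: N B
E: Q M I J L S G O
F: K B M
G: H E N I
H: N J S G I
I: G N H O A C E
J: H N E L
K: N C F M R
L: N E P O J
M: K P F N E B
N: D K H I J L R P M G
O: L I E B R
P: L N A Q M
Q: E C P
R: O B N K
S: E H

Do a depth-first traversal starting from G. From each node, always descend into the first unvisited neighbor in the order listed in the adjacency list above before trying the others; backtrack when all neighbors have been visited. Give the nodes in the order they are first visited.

Visit G
G → H
H → N
N → D
D → B
B → R
R → O
O → L
L → E
E → Q
Q → C
C → I
I → A
A → P
P → M
M → K
K → F
E → J
E → S

G, H, N, D, B, R, O, L, E, Q, C, I, A, P, M, K, F, J, S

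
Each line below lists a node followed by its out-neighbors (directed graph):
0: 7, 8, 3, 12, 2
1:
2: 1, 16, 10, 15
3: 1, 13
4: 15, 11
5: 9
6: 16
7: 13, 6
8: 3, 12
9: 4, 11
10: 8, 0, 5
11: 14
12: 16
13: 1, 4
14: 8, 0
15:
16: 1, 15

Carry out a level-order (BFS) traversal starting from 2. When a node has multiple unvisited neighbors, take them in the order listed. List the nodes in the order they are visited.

2 -> 1 -> 16 -> 10 -> 15 -> 8 -> 0 -> 5 -> 3 -> 12 -> 7 -> 9 -> 13 -> 6 -> 4 -> 11 -> 14

Visit 2; enqueue 1, 16, 10, 15 → queue [1, 16, 10, 15]
Visit 1 → queue [16, 10, 15]
Visit 16 → queue [10, 15]
Visit 10; enqueue 8, 0, 5 → queue [15, 8, 0, 5]
Visit 15 → queue [8, 0, 5]
Visit 8; enqueue 3, 12 → queue [0, 5, 3, 12]
Visit 0; enqueue 7 → queue [5, 3, 12, 7]
Visit 5; enqueue 9 → queue [3, 12, 7, 9]
Visit 3; enqueue 13 → queue [12, 7, 9, 13]
Visit 12 → queue [7, 9, 13]
Visit 7; enqueue 6 → queue [9, 13, 6]
Visit 9; enqueue 4, 11 → queue [13, 6, 4, 11]
Visit 13 → queue [6, 4, 11]
Visit 6 → queue [4, 11]
Visit 4 → queue [11]
Visit 11; enqueue 14 → queue [14]
Visit 14 → queue []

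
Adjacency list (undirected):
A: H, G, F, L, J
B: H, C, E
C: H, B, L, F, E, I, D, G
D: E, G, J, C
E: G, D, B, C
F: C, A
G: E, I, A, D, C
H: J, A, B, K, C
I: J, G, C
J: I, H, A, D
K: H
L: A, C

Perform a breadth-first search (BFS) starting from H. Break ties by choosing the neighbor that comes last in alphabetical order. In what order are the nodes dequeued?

H, K, J, C, B, A, I, D, L, G, F, E

Visit H; enqueue K, J, C, B, A → queue [K, J, C, B, A]
Visit K → queue [J, C, B, A]
Visit J; enqueue I, D → queue [C, B, A, I, D]
Visit C; enqueue L, G, F, E → queue [B, A, I, D, L, G, F, E]
Visit B → queue [A, I, D, L, G, F, E]
Visit A → queue [I, D, L, G, F, E]
Visit I → queue [D, L, G, F, E]
Visit D → queue [L, G, F, E]
Visit L → queue [G, F, E]
Visit G → queue [F, E]
Visit F → queue [E]
Visit E → queue []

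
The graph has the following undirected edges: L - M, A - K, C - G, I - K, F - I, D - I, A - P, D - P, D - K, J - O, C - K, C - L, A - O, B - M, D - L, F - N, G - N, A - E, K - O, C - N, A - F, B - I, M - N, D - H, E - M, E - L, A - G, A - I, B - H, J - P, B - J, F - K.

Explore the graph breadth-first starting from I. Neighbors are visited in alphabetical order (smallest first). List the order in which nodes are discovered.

Visit I; enqueue A, B, D, F, K → queue [A, B, D, F, K]
Visit A; enqueue E, G, O, P → queue [B, D, F, K, E, G, O, P]
Visit B; enqueue H, J, M → queue [D, F, K, E, G, O, P, H, J, M]
Visit D; enqueue L → queue [F, K, E, G, O, P, H, J, M, L]
Visit F; enqueue N → queue [K, E, G, O, P, H, J, M, L, N]
Visit K; enqueue C → queue [E, G, O, P, H, J, M, L, N, C]
Visit E → queue [G, O, P, H, J, M, L, N, C]
Visit G → queue [O, P, H, J, M, L, N, C]
Visit O → queue [P, H, J, M, L, N, C]
Visit P → queue [H, J, M, L, N, C]
Visit H → queue [J, M, L, N, C]
Visit J → queue [M, L, N, C]
Visit M → queue [L, N, C]
Visit L → queue [N, C]
Visit N → queue [C]
Visit C → queue []

I, A, B, D, F, K, E, G, O, P, H, J, M, L, N, C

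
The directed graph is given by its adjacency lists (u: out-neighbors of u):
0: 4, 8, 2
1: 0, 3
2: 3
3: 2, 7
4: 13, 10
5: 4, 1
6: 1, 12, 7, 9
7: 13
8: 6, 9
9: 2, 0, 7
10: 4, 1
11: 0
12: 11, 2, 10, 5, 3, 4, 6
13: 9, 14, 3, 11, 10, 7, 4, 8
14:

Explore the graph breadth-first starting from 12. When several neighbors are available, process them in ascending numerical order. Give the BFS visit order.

Visit 12; enqueue 2, 3, 4, 5, 6, 10, 11 → queue [2, 3, 4, 5, 6, 10, 11]
Visit 2 → queue [3, 4, 5, 6, 10, 11]
Visit 3; enqueue 7 → queue [4, 5, 6, 10, 11, 7]
Visit 4; enqueue 13 → queue [5, 6, 10, 11, 7, 13]
Visit 5; enqueue 1 → queue [6, 10, 11, 7, 13, 1]
Visit 6; enqueue 9 → queue [10, 11, 7, 13, 1, 9]
Visit 10 → queue [11, 7, 13, 1, 9]
Visit 11; enqueue 0 → queue [7, 13, 1, 9, 0]
Visit 7 → queue [13, 1, 9, 0]
Visit 13; enqueue 8, 14 → queue [1, 9, 0, 8, 14]
Visit 1 → queue [9, 0, 8, 14]
Visit 9 → queue [0, 8, 14]
Visit 0 → queue [8, 14]
Visit 8 → queue [14]
Visit 14 → queue []

12 → 2 → 3 → 4 → 5 → 6 → 10 → 11 → 7 → 13 → 1 → 9 → 0 → 8 → 14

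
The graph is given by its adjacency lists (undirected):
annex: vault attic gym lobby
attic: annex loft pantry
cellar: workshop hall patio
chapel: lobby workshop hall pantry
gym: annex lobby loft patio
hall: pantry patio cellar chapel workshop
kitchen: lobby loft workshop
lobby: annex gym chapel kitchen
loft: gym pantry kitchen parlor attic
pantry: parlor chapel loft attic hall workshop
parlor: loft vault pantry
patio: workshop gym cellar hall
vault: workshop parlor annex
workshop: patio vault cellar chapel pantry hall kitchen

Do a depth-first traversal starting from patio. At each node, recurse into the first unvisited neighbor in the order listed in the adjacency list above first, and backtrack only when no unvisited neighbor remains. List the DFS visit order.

patio, workshop, vault, parlor, loft, gym, annex, attic, pantry, chapel, lobby, kitchen, hall, cellar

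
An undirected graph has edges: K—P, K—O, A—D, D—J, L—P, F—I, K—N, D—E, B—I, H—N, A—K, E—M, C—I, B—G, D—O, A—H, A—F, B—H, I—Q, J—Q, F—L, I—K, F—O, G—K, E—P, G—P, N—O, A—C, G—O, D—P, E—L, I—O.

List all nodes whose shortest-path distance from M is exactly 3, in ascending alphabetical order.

Level 0: M
Level 1: E
Level 2: D, L, P
Level 3: A, F, G, J, K, O
Level 4: B, C, H, I, N, Q

A, F, G, J, K, O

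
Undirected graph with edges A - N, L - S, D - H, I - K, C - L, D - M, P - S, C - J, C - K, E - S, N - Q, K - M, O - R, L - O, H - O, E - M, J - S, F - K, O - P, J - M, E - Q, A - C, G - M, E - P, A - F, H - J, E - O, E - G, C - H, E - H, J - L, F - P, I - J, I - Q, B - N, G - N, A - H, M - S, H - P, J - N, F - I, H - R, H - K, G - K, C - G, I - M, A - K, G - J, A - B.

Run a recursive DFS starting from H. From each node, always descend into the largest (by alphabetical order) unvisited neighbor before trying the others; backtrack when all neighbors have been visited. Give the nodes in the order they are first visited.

Visit H
H → R
R → O
O → P
P → S
S → M
M → K
K → I
I → Q
Q → N
N → J
J → L
L → C
C → G
G → E
C → A
A → F
A → B
M → D

H R O P S M K I Q N J L C G E A F B D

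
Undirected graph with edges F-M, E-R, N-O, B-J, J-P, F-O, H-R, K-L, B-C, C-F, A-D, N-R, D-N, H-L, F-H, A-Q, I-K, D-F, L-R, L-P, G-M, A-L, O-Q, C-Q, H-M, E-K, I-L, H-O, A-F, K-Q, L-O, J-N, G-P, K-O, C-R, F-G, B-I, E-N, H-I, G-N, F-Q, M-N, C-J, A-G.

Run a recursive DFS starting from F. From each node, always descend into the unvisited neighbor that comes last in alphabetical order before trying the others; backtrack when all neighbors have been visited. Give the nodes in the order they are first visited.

Visit F
F → Q
Q → O
O → N
N → R
R → L
L → P
P → J
J → C
C → B
B → I
I → K
K → E
I → H
H → M
M → G
G → A
A → D

F, Q, O, N, R, L, P, J, C, B, I, K, E, H, M, G, A, D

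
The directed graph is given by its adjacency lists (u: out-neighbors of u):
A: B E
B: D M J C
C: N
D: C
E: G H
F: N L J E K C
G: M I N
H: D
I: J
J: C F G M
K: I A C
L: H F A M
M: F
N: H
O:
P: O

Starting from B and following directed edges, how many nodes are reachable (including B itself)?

14

BFS from B visits: B, M, J, D, C, F, G, N, L, K, E, I, H, A
Reachable nodes: 14 of 16 total.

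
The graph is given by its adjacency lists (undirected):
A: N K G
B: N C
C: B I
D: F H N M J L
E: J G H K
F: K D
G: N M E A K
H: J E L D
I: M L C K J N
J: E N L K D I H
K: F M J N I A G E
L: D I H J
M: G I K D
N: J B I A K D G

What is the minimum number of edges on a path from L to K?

2

Level 0: L
Level 1: D, H, I, J
Level 2: C, E, F, K, M, N
Level 3: A, B, G
K first appears at level 2.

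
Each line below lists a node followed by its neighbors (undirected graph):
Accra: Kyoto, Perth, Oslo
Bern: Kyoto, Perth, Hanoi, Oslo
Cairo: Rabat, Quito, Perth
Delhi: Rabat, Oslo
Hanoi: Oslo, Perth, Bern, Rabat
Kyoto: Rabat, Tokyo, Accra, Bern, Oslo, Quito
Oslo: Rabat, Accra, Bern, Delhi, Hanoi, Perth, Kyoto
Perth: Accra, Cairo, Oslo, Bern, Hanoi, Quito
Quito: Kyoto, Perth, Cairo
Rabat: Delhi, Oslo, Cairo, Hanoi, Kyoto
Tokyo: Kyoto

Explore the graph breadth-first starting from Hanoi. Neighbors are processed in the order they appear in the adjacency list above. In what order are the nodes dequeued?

Visit Hanoi; enqueue Oslo, Perth, Bern, Rabat → queue [Oslo, Perth, Bern, Rabat]
Visit Oslo; enqueue Accra, Delhi, Kyoto → queue [Perth, Bern, Rabat, Accra, Delhi, Kyoto]
Visit Perth; enqueue Cairo, Quito → queue [Bern, Rabat, Accra, Delhi, Kyoto, Cairo, Quito]
Visit Bern → queue [Rabat, Accra, Delhi, Kyoto, Cairo, Quito]
Visit Rabat → queue [Accra, Delhi, Kyoto, Cairo, Quito]
Visit Accra → queue [Delhi, Kyoto, Cairo, Quito]
Visit Delhi → queue [Kyoto, Cairo, Quito]
Visit Kyoto; enqueue Tokyo → queue [Cairo, Quito, Tokyo]
Visit Cairo → queue [Quito, Tokyo]
Visit Quito → queue [Tokyo]
Visit Tokyo → queue []

Hanoi, Oslo, Perth, Bern, Rabat, Accra, Delhi, Kyoto, Cairo, Quito, Tokyo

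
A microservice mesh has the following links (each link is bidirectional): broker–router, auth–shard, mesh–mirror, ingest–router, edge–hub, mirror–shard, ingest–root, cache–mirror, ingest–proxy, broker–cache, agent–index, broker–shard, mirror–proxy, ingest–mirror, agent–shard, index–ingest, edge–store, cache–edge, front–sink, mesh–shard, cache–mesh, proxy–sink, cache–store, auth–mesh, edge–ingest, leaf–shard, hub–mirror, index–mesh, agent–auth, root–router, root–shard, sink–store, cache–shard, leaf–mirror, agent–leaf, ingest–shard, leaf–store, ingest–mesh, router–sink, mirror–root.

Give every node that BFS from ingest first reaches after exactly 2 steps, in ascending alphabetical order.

Level 0: ingest
Level 1: edge, index, mesh, mirror, proxy, root, router, shard
Level 2: agent, auth, broker, cache, hub, leaf, sink, store
Level 3: front

agent, auth, broker, cache, hub, leaf, sink, store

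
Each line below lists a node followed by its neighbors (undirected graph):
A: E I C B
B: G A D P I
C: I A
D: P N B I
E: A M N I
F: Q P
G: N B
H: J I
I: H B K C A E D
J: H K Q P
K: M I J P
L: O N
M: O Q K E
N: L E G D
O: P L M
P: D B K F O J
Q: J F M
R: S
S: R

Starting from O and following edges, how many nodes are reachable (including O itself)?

17

BFS from O visits: O, P, L, M, D, B, K, F, J, N, Q, E, I, G, A, H, C
Reachable nodes: 17 of 19 total.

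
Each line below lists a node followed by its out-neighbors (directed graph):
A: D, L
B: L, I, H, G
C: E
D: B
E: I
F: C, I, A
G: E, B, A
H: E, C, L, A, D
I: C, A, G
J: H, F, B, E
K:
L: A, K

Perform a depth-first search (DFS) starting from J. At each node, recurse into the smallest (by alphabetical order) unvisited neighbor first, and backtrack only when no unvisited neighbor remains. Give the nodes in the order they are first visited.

J, B, G, A, D, L, K, E, I, C, H, F

Visit J
J → B
B → G
G → A
A → D
A → L
L → K
G → E
E → I
I → C
B → H
J → F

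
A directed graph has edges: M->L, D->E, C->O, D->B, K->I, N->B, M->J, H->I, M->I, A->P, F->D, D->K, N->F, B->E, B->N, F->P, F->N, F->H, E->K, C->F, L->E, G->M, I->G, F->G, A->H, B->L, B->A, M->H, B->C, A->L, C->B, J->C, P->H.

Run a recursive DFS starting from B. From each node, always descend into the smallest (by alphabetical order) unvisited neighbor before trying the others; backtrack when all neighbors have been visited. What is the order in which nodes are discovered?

B, A, H, I, G, M, J, C, F, D, E, K, N, P, O, L

Visit B
B → A
A → H
H → I
I → G
G → M
M → J
J → C
C → F
F → D
D → E
E → K
F → N
F → P
C → O
M → L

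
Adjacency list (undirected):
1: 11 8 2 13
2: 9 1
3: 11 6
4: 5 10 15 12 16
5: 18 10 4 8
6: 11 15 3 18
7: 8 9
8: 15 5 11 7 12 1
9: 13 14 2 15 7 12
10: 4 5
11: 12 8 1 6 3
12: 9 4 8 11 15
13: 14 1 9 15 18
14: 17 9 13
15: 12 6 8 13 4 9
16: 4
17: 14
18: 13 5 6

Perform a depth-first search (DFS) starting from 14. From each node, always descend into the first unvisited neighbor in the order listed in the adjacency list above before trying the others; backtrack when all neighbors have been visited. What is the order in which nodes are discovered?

Visit 14
14 → 17
14 → 9
9 → 13
13 → 1
1 → 11
11 → 12
12 → 4
4 → 5
5 → 18
18 → 6
6 → 15
15 → 8
8 → 7
6 → 3
5 → 10
4 → 16
1 → 2

14 17 9 13 1 11 12 4 5 18 6 15 8 7 3 10 16 2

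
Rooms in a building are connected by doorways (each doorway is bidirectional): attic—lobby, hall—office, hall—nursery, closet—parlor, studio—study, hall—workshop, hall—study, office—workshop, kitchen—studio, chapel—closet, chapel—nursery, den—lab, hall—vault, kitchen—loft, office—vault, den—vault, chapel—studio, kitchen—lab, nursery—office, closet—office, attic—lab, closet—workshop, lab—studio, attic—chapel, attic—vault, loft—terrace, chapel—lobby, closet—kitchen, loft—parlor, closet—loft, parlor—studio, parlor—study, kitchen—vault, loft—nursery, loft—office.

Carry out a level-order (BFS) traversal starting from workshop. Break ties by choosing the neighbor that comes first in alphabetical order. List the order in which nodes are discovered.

workshop closet hall office chapel kitchen loft parlor nursery study vault attic lobby studio lab terrace den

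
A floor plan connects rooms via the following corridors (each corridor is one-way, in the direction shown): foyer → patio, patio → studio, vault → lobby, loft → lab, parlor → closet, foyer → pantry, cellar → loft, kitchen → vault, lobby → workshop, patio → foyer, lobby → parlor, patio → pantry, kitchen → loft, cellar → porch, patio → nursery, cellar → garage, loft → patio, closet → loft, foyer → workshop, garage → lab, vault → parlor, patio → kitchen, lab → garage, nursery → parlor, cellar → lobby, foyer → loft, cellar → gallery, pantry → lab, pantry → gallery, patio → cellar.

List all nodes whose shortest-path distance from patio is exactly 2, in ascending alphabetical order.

gallery, garage, lab, lobby, loft, parlor, porch, vault, workshop

Level 0: patio
Level 1: cellar, foyer, kitchen, nursery, pantry, studio
Level 2: gallery, garage, lab, lobby, loft, parlor, porch, vault, workshop
Level 3: closet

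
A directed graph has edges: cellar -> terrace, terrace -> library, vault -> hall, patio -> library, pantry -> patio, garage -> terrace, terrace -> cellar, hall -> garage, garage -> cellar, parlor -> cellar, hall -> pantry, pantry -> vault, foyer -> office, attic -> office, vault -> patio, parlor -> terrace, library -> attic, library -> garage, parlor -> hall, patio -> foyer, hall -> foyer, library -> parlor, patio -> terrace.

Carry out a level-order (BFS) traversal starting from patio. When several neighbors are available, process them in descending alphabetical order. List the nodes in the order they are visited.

Visit patio; enqueue terrace, library, foyer → queue [terrace, library, foyer]
Visit terrace; enqueue cellar → queue [library, foyer, cellar]
Visit library; enqueue parlor, garage, attic → queue [foyer, cellar, parlor, garage, attic]
Visit foyer; enqueue office → queue [cellar, parlor, garage, attic, office]
Visit cellar → queue [parlor, garage, attic, office]
Visit parlor; enqueue hall → queue [garage, attic, office, hall]
Visit garage → queue [attic, office, hall]
Visit attic → queue [office, hall]
Visit office → queue [hall]
Visit hall; enqueue pantry → queue [pantry]
Visit pantry; enqueue vault → queue [vault]
Visit vault → queue []

patio, terrace, library, foyer, cellar, parlor, garage, attic, office, hall, pantry, vault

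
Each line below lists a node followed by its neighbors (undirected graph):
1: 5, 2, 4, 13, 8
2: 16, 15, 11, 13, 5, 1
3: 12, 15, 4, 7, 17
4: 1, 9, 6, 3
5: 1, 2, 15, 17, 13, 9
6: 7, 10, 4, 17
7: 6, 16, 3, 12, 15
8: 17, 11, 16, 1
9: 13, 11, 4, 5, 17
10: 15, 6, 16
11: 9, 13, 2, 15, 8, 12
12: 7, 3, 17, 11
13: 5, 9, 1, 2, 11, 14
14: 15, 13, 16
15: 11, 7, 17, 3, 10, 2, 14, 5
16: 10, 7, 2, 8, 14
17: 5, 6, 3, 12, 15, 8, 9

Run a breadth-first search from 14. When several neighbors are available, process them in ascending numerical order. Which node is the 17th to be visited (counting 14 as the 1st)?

6

Visit 14; enqueue 13, 15, 16 → queue [13, 15, 16]
Visit 13; enqueue 1, 2, 5, 9, 11 → queue [15, 16, 1, 2, 5, 9, 11]
Visit 15; enqueue 3, 7, 10, 17 → queue [16, 1, 2, 5, 9, 11, 3, 7, 10, 17]
Visit 16; enqueue 8 → queue [1, 2, 5, 9, 11, 3, 7, 10, 17, 8]
Visit 1; enqueue 4 → queue [2, 5, 9, 11, 3, 7, 10, 17, 8, 4]
Visit 2 → queue [5, 9, 11, 3, 7, 10, 17, 8, 4]
Visit 5 → queue [9, 11, 3, 7, 10, 17, 8, 4]
Visit 9 → queue [11, 3, 7, 10, 17, 8, 4]
Visit 11; enqueue 12 → queue [3, 7, 10, 17, 8, 4, 12]
Visit 3 → queue [7, 10, 17, 8, 4, 12]
Visit 7; enqueue 6 → queue [10, 17, 8, 4, 12, 6]
Visit 10 → queue [17, 8, 4, 12, 6]
Visit 17 → queue [8, 4, 12, 6]
Visit 8 → queue [4, 12, 6]
Visit 4 → queue [12, 6]
Visit 12 → queue [6]
Visit 6 → queue []

Visit order: 14, 13, 15, 16, 1, 2, 5, 9, 11, 3, 7, 10, 17, 8, 4, 12, 6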